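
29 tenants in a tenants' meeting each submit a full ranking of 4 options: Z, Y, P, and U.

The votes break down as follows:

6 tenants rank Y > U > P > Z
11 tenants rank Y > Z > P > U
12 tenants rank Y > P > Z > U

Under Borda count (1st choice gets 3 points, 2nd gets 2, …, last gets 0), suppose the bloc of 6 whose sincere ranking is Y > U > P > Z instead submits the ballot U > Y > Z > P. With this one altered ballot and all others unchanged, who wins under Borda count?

Borda totals with the altered ballot: Z 40, Y 81, P 35, U 18.
The winner is unchanged: still Y.

Y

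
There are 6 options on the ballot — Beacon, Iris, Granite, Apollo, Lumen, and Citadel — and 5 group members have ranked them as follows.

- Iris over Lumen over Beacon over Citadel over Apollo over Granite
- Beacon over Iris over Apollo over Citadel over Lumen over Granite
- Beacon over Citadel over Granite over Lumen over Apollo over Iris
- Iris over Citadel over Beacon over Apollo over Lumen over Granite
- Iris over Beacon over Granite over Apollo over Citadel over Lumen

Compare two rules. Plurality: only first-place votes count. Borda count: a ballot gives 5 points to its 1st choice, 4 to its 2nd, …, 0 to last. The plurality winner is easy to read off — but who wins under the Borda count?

Plurality first-place counts: Beacon 2, Iris 3, Granite 0, Apollo 0, Lumen 0, Citadel 0 → Iris.
Borda totals: Beacon 20, Iris 19, Granite 6, Apollo 9, Lumen 8, Citadel 13 → Beacon.

Beacon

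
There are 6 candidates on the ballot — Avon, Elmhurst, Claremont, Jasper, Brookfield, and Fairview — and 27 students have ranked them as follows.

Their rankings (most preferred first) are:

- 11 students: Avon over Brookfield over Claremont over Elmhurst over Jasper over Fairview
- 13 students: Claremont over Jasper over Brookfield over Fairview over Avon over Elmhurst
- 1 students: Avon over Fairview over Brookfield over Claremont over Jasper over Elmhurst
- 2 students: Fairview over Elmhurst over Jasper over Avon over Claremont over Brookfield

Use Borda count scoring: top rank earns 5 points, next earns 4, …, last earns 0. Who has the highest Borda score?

Borda scores:
  Avon: 11·5 + 13·1 + 5 + 2·2 = 77
  Elmhurst: 11·2 + 13·0 + 0 + 2·4 = 30
  Claremont: 11·3 + 13·5 + 2 + 2·1 = 102
  Jasper: 11·1 + 13·4 + 1 + 2·3 = 70
  Brookfield: 11·4 + 13·3 + 3 + 2·0 = 86
  Fairview: 11·0 + 13·2 + 4 + 2·5 = 40
Claremont has the highest total.

Claremont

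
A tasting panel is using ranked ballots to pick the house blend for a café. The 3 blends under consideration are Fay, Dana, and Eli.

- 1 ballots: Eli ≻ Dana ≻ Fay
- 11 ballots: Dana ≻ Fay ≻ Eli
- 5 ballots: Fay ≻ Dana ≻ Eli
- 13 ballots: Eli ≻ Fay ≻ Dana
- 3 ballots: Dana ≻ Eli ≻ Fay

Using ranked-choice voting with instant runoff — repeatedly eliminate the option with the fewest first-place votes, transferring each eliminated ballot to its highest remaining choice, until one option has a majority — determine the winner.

Dana

Round 1: Dana 14, Eli 14, Fay 5. Fay has the fewest and is eliminated.
Round 2: Dana 19, Eli 14. Dana has a majority.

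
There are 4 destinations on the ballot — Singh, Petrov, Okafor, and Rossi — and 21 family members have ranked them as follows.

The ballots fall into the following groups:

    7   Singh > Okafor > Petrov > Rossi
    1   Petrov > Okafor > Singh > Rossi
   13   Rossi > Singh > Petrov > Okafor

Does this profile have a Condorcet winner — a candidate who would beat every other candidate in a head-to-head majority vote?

Head-to-head results (21 voters total):
Singh vs Petrov: Singh wins 20–1.
Singh vs Okafor: Singh wins 20–1.
Singh vs Rossi: Rossi wins 13–8.
Petrov vs Okafor: Petrov wins 14–7.
Petrov vs Rossi: Rossi wins 13–8.
Okafor vs Rossi: Rossi wins 13–8.
Rossi beats each rival — Singh (13–8), Petrov (13–8), Okafor (13–8) — so Rossi is the Condorcet winner.

Yes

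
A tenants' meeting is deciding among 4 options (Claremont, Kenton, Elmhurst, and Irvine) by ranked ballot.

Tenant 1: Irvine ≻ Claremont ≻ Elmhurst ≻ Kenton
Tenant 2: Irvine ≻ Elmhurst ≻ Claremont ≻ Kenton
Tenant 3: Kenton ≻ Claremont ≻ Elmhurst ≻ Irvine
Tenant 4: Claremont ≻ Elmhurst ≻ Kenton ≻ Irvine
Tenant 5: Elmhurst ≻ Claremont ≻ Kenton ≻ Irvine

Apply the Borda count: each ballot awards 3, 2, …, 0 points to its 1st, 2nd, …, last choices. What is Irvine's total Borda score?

6

Borda scores:
  Claremont: 2 + 1 + 2 + 3 + 2 = 10
  Kenton: 0 + 0 + 3 + 1 + 1 = 5
  Elmhurst: 1 + 2 + 1 + 2 + 3 = 9
  Irvine: 3 + 3 + 0 + 0 + 0 = 6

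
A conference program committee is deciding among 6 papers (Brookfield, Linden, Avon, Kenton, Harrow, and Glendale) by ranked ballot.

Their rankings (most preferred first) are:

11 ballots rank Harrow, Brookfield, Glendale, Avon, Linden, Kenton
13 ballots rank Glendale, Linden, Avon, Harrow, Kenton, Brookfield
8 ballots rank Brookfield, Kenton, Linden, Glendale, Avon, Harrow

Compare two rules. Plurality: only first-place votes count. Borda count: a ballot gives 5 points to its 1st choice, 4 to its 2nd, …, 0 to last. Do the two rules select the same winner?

Plurality first-place counts: Brookfield 8, Linden 0, Avon 0, Kenton 0, Harrow 11, Glendale 13 → Glendale.
Borda totals: Brookfield 84, Linden 87, Avon 69, Kenton 45, Harrow 81, Glendale 114 → Glendale.
The two rules agree on Glendale.

Yes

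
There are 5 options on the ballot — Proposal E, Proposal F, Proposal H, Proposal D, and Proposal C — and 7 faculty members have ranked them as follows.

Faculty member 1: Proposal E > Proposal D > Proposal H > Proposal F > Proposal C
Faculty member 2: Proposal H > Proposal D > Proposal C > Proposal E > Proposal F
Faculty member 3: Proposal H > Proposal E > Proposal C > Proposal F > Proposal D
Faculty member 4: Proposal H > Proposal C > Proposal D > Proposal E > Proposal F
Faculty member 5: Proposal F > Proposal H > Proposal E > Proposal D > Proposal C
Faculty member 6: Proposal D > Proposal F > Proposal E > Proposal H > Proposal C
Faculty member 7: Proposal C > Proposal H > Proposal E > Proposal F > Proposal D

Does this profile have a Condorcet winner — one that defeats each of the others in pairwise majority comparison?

Yes

Head-to-head results (7 voters total):
Proposal E vs Proposal F: Proposal E wins 5–2.
Proposal E vs Proposal H: Proposal H wins 5–2.
Proposal E vs Proposal D: Proposal E wins 4–3.
Proposal E vs Proposal C: Proposal E wins 4–3.
Proposal F vs Proposal H: Proposal H wins 5–2.
Proposal F vs Proposal D: Proposal D wins 4–3.
Proposal F vs Proposal C: Proposal C wins 4–3.
Proposal H vs Proposal D: Proposal H wins 5–2.
Proposal H vs Proposal C: Proposal H wins 6–1.
Proposal D vs Proposal C: Proposal D wins 4–3.
Proposal H beats each rival — Proposal E (5–2), Proposal F (5–2), Proposal D (5–2), Proposal C (6–1) — so Proposal H is the Condorcet winner.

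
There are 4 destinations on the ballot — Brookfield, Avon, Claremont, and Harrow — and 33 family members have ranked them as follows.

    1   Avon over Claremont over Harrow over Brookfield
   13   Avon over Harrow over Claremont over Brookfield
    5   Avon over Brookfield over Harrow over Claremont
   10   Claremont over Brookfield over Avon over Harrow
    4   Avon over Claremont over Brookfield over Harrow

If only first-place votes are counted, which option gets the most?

First-place vote totals:
  Brookfield: 0
  Avon: 23
  Claremont: 10
  Harrow: 0
Avon has the most first-place votes.

Avon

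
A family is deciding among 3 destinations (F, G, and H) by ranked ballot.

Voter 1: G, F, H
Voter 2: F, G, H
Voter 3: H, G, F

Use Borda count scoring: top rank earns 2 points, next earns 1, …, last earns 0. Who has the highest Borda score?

Borda scores:
  F: 1 + 2 + 0 = 3
  G: 2 + 1 + 1 = 4
  H: 0 + 0 + 2 = 2
G has the highest total.

G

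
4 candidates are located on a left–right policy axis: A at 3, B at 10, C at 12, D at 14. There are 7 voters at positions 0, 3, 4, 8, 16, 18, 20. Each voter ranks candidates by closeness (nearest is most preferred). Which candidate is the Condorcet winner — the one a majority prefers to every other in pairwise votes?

B

With single-peaked preferences on a line, the Condorcet winner is the candidate closest to the median voter.
The median voter (position 8) is closest to B at 10.
Check: B vs C — voters closer to B: 4 of 7.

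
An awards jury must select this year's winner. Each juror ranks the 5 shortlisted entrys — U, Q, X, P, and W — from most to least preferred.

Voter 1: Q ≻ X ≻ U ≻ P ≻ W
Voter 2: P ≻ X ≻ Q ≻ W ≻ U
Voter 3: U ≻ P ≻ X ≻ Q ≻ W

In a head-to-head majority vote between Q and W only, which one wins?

Q

Ballots ranking Q above W: 3.
Ballots ranking W above Q: 0.
Q wins the head-to-head, 3–0.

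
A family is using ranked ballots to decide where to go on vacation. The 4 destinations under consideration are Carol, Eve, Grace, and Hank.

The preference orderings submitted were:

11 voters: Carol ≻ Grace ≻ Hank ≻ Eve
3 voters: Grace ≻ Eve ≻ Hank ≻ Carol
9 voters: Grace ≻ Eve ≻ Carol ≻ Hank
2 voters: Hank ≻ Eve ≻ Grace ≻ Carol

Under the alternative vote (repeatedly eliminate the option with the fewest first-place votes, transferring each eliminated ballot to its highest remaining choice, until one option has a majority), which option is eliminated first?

Eve

Round 1: Grace 12, Carol 11, Hank 2, Eve 0. Eve has the fewest and is eliminated.
Round 2: Grace 12, Carol 11, Hank 2. Hank has the fewest and is eliminated.
Round 3: Grace 14, Carol 11. Grace has a majority.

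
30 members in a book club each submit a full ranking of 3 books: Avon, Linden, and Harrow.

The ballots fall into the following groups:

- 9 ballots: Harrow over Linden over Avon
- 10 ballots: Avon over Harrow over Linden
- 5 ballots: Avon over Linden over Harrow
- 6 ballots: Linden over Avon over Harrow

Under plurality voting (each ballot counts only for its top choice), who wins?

Avon

First-place vote totals:
  Avon: 15
  Linden: 6
  Harrow: 9
Avon has the most first-place votes.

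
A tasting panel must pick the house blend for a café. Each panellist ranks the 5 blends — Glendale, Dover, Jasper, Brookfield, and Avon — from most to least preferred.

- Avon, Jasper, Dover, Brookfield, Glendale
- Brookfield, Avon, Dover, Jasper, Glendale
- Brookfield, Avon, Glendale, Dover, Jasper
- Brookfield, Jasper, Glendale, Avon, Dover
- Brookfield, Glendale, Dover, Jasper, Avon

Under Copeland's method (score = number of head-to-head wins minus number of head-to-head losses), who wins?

Pairwise results:
  Glendale vs Dover: Glendale wins 3–2.
  Glendale vs Jasper: Jasper wins 3–2.
  Glendale vs Brookfield: Brookfield wins 5–0.
  Glendale vs Avon: Avon wins 3–2.
  Dover vs Jasper: Dover wins 3–2.
  Dover vs Brookfield: Brookfield wins 4–1.
  Dover vs Avon: Avon wins 4–1.
  Jasper vs Brookfield: Brookfield wins 4–1.
  Jasper vs Avon: Avon wins 3–2.
  Brookfield vs Avon: Brookfield wins 4–1.
Copeland scores (wins − losses):
  Glendale: 1 − 3 = -2
  Dover: 1 − 3 = -2
  Jasper: 1 − 3 = -2
  Brookfield: 4 − 0 = 4
  Avon: 3 − 1 = 2
Brookfield has the best Copeland score.

Brookfield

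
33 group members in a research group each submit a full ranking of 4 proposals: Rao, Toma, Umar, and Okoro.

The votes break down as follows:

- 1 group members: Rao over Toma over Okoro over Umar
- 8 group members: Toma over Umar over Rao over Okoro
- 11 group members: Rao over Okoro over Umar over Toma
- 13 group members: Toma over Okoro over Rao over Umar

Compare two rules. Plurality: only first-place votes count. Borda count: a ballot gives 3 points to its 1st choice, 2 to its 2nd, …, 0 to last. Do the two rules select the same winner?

Plurality first-place counts: Rao 12, Toma 21, Umar 0, Okoro 0 → Toma.
Borda totals: Rao 57, Toma 65, Umar 27, Okoro 49 → Toma.
The two rules agree on Toma.

Yes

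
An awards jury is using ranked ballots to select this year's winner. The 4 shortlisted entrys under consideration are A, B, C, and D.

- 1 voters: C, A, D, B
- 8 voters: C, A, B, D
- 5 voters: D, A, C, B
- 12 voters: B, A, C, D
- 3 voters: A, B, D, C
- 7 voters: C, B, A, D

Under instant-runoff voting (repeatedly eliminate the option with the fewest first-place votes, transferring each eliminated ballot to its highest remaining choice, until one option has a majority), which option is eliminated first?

Round 1: C 16, B 12, D 5, A 3. A has the fewest and is eliminated.
Round 2: C 16, B 15, D 5. D has the fewest and is eliminated.
Round 3: C 21, B 15. C has a majority.

A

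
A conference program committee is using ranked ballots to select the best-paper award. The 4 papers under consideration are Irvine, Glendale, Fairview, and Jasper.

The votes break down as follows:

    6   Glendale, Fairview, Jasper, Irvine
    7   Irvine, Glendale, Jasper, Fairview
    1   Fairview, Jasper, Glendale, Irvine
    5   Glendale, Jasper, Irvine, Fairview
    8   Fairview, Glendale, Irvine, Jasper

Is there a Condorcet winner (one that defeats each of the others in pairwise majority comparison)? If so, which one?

Head-to-head results (27 voters total):
Irvine vs Glendale: Glendale wins 20–7.
Irvine vs Fairview: Fairview wins 15–12.
Irvine vs Jasper: Irvine wins 15–12.
Glendale vs Fairview: Glendale wins 18–9.
Glendale vs Jasper: Glendale wins 26–1.
Fairview vs Jasper: Fairview wins 15–12.
Glendale beats each rival — Irvine (20–7), Fairview (18–9), Jasper (26–1) — so Glendale is the Condorcet winner.

Glendale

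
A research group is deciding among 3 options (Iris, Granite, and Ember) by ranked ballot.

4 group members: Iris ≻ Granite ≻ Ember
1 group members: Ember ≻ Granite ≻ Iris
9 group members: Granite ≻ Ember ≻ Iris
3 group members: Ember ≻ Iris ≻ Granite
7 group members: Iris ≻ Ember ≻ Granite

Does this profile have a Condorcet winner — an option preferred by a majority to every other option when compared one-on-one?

No

Head-to-head results (24 voters total):
Iris vs Granite: Iris wins 14–10.
Iris vs Ember: Ember wins 13–11.
Granite vs Ember: Granite wins 13–11.
No candidate beats all others: Iris beats Granite beats Ember beats Iris, a majority cycle.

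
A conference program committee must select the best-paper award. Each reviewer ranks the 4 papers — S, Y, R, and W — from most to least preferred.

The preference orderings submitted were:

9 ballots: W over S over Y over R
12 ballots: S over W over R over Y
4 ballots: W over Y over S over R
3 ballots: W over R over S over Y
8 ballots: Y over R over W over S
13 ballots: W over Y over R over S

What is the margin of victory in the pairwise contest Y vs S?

1

Ballots ranking Y above S: 4+8+13 = 25.
Ballots ranking S above Y: 9+12+3 = 24.
Y wins 25–24, a margin of 1.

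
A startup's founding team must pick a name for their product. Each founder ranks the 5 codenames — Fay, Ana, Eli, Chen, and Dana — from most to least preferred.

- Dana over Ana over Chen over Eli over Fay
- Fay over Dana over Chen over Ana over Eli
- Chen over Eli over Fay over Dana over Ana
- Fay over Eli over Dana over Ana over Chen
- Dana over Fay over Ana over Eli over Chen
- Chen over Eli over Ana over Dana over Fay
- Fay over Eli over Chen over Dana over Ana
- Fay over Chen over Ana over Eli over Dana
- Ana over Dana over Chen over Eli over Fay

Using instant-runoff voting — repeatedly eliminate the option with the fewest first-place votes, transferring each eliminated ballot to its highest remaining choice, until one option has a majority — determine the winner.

Fay

Round 1: Fay 4, Chen 2, Dana 2, Ana 1, Eli 0. Eli has the fewest and is eliminated.
Round 2: Fay 4, Chen 2, Dana 2, Ana 1. Ana has the fewest and is eliminated.
Round 3: Fay 4, Dana 3, Chen 2. Chen has the fewest and is eliminated.
Round 4: Fay 5, Dana 4. Fay has a majority.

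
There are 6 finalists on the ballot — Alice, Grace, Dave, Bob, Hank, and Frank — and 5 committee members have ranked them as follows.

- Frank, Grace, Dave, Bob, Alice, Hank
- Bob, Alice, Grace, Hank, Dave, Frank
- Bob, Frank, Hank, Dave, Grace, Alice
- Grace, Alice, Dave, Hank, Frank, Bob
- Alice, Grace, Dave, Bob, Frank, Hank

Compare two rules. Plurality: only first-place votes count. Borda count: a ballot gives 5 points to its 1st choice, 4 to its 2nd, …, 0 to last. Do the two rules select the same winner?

Plurality first-place counts: Alice 1, Grace 1, Dave 0, Bob 2, Hank 0, Frank 1 → Bob.
Borda totals: Alice 14, Grace 17, Dave 12, Bob 14, Hank 7, Frank 11 → Grace.
The two rules disagree: plurality picks Bob, Borda picks Grace.

No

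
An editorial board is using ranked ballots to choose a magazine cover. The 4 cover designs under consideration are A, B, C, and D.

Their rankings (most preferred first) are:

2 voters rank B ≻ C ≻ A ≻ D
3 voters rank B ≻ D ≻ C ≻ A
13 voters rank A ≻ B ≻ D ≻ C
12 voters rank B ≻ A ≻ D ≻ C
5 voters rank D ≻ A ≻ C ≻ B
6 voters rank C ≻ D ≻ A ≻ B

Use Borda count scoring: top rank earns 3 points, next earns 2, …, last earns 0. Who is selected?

Borda scores:
  A: 2·1 + 3·0 + 13·3 + 12·2 + 5·2 + 6·1 = 81
  B: 2·3 + 3·3 + 13·2 + 12·3 + 5·0 + 6·0 = 77
  C: 2·2 + 3·1 + 13·0 + 12·0 + 5·1 + 6·3 = 30
  D: 2·0 + 3·2 + 13·1 + 12·1 + 5·3 + 6·2 = 58
A has the highest total.

A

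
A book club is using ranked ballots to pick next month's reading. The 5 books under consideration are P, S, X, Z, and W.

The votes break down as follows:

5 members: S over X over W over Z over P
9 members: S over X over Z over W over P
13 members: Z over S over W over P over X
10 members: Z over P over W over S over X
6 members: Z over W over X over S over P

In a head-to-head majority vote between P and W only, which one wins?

Ballots ranking P above W: 10.
Ballots ranking W above P: 5+9+13+6 = 33.
W wins the head-to-head, 33–10.

W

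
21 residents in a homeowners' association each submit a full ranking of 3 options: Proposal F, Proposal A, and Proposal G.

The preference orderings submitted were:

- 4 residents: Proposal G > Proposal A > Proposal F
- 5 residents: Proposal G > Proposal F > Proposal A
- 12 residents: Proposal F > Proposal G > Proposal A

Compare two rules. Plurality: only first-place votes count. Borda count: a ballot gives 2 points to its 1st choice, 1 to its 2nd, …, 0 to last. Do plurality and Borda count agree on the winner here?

No

Plurality first-place counts: Proposal F 12, Proposal A 0, Proposal G 9 → Proposal F.
Borda totals: Proposal F 29, Proposal A 4, Proposal G 30 → Proposal G.
The two rules disagree: plurality picks Proposal F, Borda picks Proposal G.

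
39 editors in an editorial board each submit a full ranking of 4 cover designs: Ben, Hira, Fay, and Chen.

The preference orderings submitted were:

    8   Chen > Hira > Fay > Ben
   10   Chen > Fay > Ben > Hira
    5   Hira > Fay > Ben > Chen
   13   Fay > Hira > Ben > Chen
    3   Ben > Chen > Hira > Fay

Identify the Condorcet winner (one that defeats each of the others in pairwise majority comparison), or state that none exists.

Head-to-head results (39 voters total):
Ben vs Hira: Hira wins 26–13.
Ben vs Fay: Fay wins 36–3.
Ben vs Chen: Ben wins 21–18.
Hira vs Fay: Fay wins 23–16.
Hira vs Chen: Chen wins 21–18.
Fay vs Chen: Chen wins 21–18.
No candidate beats all others: Ben beats Chen beats Hira beats Ben, a majority cycle.

None — there is no Condorcet winner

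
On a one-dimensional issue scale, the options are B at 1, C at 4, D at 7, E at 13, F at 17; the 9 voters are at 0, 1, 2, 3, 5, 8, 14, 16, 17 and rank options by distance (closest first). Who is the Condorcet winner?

C

With single-peaked preferences on a line, the Condorcet winner is the candidate closest to the median voter.
The median voter (position 5) is closest to C at 4.
Check: C vs E — voters closer to C: 6 of 9.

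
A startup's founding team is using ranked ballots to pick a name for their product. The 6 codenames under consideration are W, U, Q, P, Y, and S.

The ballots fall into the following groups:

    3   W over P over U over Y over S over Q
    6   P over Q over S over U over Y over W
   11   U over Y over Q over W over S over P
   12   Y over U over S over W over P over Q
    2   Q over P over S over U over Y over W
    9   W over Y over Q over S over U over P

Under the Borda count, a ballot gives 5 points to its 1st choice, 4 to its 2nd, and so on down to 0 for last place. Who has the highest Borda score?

Y

Borda scores:
  W: 3·5 + 6·0 + 11·2 + 12·2 + 2·0 + 9·5 = 106
  U: 3·3 + 6·2 + 11·5 + 12·4 + 2·2 + 9·1 = 137
  Q: 3·0 + 6·4 + 11·3 + 12·0 + 2·5 + 9·3 = 94
  P: 3·4 + 6·5 + 11·0 + 12·1 + 2·4 + 9·0 = 62
  Y: 3·2 + 6·1 + 11·4 + 12·5 + 2·1 + 9·4 = 154
  S: 3·1 + 6·3 + 11·1 + 12·3 + 2·3 + 9·2 = 92
Y has the highest total.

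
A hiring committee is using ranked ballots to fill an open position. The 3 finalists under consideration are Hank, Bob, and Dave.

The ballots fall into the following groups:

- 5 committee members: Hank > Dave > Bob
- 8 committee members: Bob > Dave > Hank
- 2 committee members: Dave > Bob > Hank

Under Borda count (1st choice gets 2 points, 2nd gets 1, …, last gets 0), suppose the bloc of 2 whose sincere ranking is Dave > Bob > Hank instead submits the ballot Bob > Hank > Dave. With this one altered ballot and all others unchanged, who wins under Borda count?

Borda totals with the altered ballot: Hank 12, Bob 20, Dave 13.
The winner is unchanged: still Bob.

Bob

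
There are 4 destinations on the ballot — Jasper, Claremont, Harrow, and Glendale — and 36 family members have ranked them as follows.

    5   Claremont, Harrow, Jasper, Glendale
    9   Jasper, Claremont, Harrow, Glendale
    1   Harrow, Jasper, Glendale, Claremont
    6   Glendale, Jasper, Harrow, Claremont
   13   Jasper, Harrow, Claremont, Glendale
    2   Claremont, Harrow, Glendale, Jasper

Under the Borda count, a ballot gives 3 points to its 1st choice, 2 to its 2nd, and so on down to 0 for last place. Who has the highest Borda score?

Jasper

Borda scores:
  Jasper: 5·1 + 9·3 + 2 + 6·2 + 13·3 + 2·0 = 85
  Claremont: 5·3 + 9·2 + 0 + 6·0 + 13·1 + 2·3 = 52
  Harrow: 5·2 + 9·1 + 3 + 6·1 + 13·2 + 2·2 = 58
  Glendale: 5·0 + 9·0 + 1 + 6·3 + 13·0 + 2·1 = 21
Jasper has the highest total.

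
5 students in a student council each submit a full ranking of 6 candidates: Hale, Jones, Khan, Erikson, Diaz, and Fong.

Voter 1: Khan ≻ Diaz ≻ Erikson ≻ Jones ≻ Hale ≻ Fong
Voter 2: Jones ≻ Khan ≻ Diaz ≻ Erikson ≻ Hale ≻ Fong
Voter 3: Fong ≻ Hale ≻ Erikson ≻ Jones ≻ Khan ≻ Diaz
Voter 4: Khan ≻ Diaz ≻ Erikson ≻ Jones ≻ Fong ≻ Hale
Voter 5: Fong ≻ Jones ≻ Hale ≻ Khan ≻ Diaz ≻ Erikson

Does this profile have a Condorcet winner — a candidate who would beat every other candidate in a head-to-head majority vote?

Head-to-head results (5 voters total):
Hale vs Jones: Jones wins 4–1.
Hale vs Khan: Khan wins 3–2.
Hale vs Erikson: Erikson wins 3–2.
Hale vs Diaz: Diaz wins 3–2.
Hale vs Fong: Fong wins 3–2.
Jones vs Khan: Jones wins 3–2.
Jones vs Erikson: Erikson wins 3–2.
Jones vs Diaz: Jones wins 3–2.
Jones vs Fong: Jones wins 3–2.
Khan vs Erikson: Khan wins 4–1.
Khan vs Diaz: Khan wins 5–0.
Khan vs Fong: Khan wins 3–2.
Erikson vs Diaz: Diaz wins 4–1.
Erikson vs Fong: Erikson wins 3–2.
Diaz vs Fong: Diaz wins 3–2.
No candidate beats all others: Jones beats Khan beats Erikson beats Jones, a majority cycle.

No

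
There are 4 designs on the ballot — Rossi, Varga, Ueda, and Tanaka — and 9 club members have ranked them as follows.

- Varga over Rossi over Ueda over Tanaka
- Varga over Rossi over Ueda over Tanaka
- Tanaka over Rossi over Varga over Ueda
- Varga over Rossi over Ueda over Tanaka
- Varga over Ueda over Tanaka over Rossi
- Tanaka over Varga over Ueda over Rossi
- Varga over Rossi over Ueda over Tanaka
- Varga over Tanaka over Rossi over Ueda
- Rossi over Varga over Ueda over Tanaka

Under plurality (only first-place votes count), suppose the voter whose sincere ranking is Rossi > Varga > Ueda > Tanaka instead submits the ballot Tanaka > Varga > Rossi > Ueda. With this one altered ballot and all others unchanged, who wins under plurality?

First-place totals with the altered ballot: Rossi 0, Varga 6, Ueda 0, Tanaka 3.
The winner is unchanged: still Varga.

Varga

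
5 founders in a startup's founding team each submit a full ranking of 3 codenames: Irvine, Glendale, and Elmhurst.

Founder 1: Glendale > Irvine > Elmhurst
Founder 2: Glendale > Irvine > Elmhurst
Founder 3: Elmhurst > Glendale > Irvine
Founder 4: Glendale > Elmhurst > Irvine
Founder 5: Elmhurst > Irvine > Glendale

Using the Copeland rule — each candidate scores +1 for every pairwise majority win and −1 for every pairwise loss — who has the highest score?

Pairwise results:
  Irvine vs Glendale: Glendale wins 4–1.
  Irvine vs Elmhurst: Elmhurst wins 3–2.
  Glendale vs Elmhurst: Glendale wins 3–2.
Copeland scores (wins − losses):
  Irvine: 0 − 2 = -2
  Glendale: 2 − 0 = 2
  Elmhurst: 1 − 1 = 0
Glendale has the best Copeland score.

Glendale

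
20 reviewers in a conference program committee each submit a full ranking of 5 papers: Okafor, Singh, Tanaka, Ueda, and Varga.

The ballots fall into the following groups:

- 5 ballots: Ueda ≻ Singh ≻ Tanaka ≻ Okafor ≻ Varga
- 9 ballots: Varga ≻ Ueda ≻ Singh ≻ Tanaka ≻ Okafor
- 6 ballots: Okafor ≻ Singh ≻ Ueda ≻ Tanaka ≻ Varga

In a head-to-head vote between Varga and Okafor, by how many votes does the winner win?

2

Ballots ranking Varga above Okafor: 9.
Ballots ranking Okafor above Varga: 5+6 = 11.
Okafor wins 11–9, a margin of 2.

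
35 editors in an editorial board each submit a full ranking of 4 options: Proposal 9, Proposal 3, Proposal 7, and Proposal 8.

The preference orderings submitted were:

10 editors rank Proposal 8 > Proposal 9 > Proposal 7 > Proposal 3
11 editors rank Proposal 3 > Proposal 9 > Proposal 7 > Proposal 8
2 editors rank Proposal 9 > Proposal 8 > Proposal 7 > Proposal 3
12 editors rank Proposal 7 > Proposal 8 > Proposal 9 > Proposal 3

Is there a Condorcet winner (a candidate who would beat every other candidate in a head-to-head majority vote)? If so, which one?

None — there is no Condorcet winner

Head-to-head results (35 voters total):
Proposal 9 vs Proposal 3: Proposal 9 wins 24–11.
Proposal 9 vs Proposal 7: Proposal 9 wins 23–12.
Proposal 9 vs Proposal 8: Proposal 8 wins 22–13.
Proposal 3 vs Proposal 7: Proposal 7 wins 24–11.
Proposal 3 vs Proposal 8: Proposal 8 wins 24–11.
Proposal 7 vs Proposal 8: Proposal 7 wins 23–12.
No candidate beats all others: Proposal 9 beats Proposal 7 beats Proposal 8 beats Proposal 9, a majority cycle.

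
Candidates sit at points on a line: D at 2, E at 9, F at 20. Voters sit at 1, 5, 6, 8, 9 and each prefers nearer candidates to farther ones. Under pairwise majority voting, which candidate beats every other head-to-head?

With single-peaked preferences on a line, the Condorcet winner is the candidate closest to the median voter.
The median voter (position 6) is closest to E at 9.
Check: E vs D — voters closer to E: 3 of 5.

E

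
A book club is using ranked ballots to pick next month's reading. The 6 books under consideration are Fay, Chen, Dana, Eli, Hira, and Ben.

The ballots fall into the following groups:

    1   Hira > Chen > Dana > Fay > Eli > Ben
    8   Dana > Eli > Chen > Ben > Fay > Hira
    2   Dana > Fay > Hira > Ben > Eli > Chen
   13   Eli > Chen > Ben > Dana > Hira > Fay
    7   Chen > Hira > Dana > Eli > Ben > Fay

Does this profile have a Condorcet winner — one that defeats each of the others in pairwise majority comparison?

No

Head-to-head results (31 voters total):
Fay vs Chen: Chen wins 29–2.
Fay vs Dana: Dana wins 31–0.
Fay vs Eli: Eli wins 28–3.
Fay vs Hira: Hira wins 21–10.
Fay vs Ben: Ben wins 28–3.
Chen vs Dana: Chen wins 21–10.
Chen vs Eli: Eli wins 23–8.
Chen vs Hira: Chen wins 28–3.
Chen vs Ben: Chen wins 29–2.
Dana vs Eli: Dana wins 18–13.
Dana vs Hira: Dana wins 23–8.
Dana vs Ben: Dana wins 18–13.
Eli vs Hira: Eli wins 21–10.
Eli vs Ben: Eli wins 29–2.
Hira vs Ben: Ben wins 21–10.
No candidate beats all others: Chen beats Dana beats Eli beats Chen, a majority cycle.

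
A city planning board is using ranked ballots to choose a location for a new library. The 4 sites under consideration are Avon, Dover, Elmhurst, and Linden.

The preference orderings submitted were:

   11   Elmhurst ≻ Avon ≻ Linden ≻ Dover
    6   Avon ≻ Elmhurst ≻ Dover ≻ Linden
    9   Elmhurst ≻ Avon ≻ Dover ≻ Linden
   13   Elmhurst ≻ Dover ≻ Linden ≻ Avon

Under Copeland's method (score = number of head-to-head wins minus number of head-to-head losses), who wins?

Elmhurst

Pairwise results:
  Avon vs Dover: Avon wins 26–13.
  Avon vs Elmhurst: Elmhurst wins 33–6.
  Avon vs Linden: Avon wins 26–13.
  Dover vs Elmhurst: Elmhurst wins 39–0.
  Dover vs Linden: Dover wins 28–11.
  Elmhurst vs Linden: Elmhurst wins 39–0.
Copeland scores (wins − losses):
  Avon: 2 − 1 = 1
  Dover: 1 − 2 = -1
  Elmhurst: 3 − 0 = 3
  Linden: 0 − 3 = -3
Elmhurst has the best Copeland score.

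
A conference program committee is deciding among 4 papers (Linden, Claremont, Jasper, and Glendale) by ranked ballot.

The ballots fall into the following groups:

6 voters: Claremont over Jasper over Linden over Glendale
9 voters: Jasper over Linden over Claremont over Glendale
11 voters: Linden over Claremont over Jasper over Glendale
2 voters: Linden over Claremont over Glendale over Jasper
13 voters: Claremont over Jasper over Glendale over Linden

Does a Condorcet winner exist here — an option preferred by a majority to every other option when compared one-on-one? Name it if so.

Head-to-head results (41 voters total):
Linden vs Claremont: Linden wins 22–19.
Linden vs Jasper: Jasper wins 28–13.
Linden vs Glendale: Linden wins 28–13.
Claremont vs Jasper: Claremont wins 32–9.
Claremont vs Glendale: Claremont wins 41–0.
Jasper vs Glendale: Jasper wins 39–2.
No candidate beats all others: Linden beats Claremont beats Jasper beats Linden, a majority cycle.

None — there is no Condorcet winner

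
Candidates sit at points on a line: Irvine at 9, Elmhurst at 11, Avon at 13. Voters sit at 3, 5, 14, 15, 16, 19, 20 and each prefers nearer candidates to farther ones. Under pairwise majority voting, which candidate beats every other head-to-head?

Avon

With single-peaked preferences on a line, the Condorcet winner is the candidate closest to the median voter.
The median voter (position 15) is closest to Avon at 13.
Check: Avon vs Elmhurst — voters closer to Avon: 5 of 7.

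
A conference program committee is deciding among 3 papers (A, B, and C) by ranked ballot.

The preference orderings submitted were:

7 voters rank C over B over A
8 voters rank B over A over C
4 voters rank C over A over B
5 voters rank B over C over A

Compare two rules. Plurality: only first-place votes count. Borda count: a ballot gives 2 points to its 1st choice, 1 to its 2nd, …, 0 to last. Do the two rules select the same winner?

Yes

Plurality first-place counts: A 0, B 13, C 11 → B.
Borda totals: A 12, B 33, C 27 → B.
The two rules agree on B.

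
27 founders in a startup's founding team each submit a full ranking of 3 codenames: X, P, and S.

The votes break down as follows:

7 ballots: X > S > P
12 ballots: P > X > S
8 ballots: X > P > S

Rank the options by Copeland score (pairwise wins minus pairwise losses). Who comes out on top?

X

Pairwise results:
  X vs P: X wins 15–12.
  X vs S: X wins 27–0.
  P vs S: P wins 20–7.
Copeland scores (wins − losses):
  X: 2 − 0 = 2
  P: 1 − 1 = 0
  S: 0 − 2 = -2
X has the best Copeland score.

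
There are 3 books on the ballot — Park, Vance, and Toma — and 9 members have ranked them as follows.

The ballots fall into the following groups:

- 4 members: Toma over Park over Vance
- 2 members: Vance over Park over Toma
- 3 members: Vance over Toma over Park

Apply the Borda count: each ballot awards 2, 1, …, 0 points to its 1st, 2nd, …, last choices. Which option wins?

Borda scores:
  Park: 4·1 + 2·1 + 3·0 = 6
  Vance: 4·0 + 2·2 + 3·2 = 10
  Toma: 4·2 + 2·0 + 3·1 = 11
Toma has the highest total.

Toma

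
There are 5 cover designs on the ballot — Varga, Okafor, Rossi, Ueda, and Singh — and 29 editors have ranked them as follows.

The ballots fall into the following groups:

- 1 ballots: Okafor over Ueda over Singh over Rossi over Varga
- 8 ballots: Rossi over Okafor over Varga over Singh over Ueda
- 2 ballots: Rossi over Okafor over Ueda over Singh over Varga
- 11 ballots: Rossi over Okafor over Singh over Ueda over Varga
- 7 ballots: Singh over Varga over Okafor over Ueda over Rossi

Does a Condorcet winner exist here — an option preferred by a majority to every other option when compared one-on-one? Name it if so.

Rossi

Head-to-head results (29 voters total):
Varga vs Okafor: Okafor wins 22–7.
Varga vs Rossi: Rossi wins 22–7.
Varga vs Ueda: Varga wins 15–14.
Varga vs Singh: Singh wins 21–8.
Okafor vs Rossi: Rossi wins 21–8.
Okafor vs Ueda: Okafor wins 29–0.
Okafor vs Singh: Okafor wins 22–7.
Rossi vs Ueda: Rossi wins 21–8.
Rossi vs Singh: Rossi wins 21–8.
Ueda vs Singh: Singh wins 26–3.
Rossi beats each rival — Varga (22–7), Okafor (21–8), Ueda (21–8), Singh (21–8) — so Rossi is the Condorcet winner.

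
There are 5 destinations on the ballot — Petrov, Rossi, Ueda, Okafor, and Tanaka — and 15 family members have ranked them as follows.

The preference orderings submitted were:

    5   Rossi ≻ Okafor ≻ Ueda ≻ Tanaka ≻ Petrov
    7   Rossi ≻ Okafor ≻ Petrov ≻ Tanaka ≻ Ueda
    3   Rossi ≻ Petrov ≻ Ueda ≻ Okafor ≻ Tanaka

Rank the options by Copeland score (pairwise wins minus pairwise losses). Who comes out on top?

Pairwise results:
  Petrov vs Rossi: Rossi wins 15–0.
  Petrov vs Ueda: Petrov wins 10–5.
  Petrov vs Okafor: Okafor wins 12–3.
  Petrov vs Tanaka: Petrov wins 10–5.
  Rossi vs Ueda: Rossi wins 15–0.
  Rossi vs Okafor: Rossi wins 15–0.
  Rossi vs Tanaka: Rossi wins 15–0.
  Ueda vs Okafor: Okafor wins 12–3.
  Ueda vs Tanaka: Ueda wins 8–7.
  Okafor vs Tanaka: Okafor wins 15–0.
Copeland scores (wins − losses):
  Petrov: 2 − 2 = 0
  Rossi: 4 − 0 = 4
  Ueda: 1 − 3 = -2
  Okafor: 3 − 1 = 2
  Tanaka: 0 − 4 = -4
Rossi has the best Copeland score.

Rossi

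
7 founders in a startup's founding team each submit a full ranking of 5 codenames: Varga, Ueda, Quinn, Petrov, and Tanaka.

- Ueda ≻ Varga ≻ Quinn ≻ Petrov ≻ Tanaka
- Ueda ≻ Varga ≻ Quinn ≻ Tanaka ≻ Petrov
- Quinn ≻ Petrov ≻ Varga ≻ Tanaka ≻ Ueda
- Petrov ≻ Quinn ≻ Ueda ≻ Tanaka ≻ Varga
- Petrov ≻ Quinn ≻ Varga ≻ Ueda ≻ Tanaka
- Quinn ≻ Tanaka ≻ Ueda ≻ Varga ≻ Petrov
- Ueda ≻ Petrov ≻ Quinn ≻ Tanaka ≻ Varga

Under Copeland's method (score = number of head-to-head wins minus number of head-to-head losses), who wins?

Pairwise results:
  Varga vs Ueda: Ueda wins 5–2.
  Varga vs Quinn: Quinn wins 5–2.
  Varga vs Petrov: Petrov wins 4–3.
  Varga vs Tanaka: Varga wins 4–3.
  Ueda vs Quinn: Quinn wins 4–3.
  Ueda vs Petrov: Ueda wins 4–3.
  Ueda vs Tanaka: Ueda wins 5–2.
  Quinn vs Petrov: Quinn wins 4–3.
  Quinn vs Tanaka: Quinn wins 7–0.
  Petrov vs Tanaka: Petrov wins 5–2.
Copeland scores (wins − losses):
  Varga: 1 − 3 = -2
  Ueda: 3 − 1 = 2
  Quinn: 4 − 0 = 4
  Petrov: 2 − 2 = 0
  Tanaka: 0 − 4 = -4
Quinn has the best Copeland score.

Quinn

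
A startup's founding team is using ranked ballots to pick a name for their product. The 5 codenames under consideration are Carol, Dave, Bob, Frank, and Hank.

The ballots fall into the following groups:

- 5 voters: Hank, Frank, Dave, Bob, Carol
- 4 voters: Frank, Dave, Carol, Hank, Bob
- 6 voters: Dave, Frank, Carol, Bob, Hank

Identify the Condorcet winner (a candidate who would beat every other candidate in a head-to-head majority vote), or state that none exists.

Head-to-head results (15 voters total):
Carol vs Dave: Dave wins 15–0.
Carol vs Bob: Carol wins 10–5.
Carol vs Frank: Frank wins 15–0.
Carol vs Hank: Carol wins 10–5.
Dave vs Bob: Dave wins 15–0.
Dave vs Frank: Frank wins 9–6.
Dave vs Hank: Dave wins 10–5.
Bob vs Frank: Frank wins 15–0.
Bob vs Hank: Hank wins 9–6.
Frank vs Hank: Frank wins 10–5.
Frank beats each rival — Carol (15–0), Dave (9–6), Bob (15–0), Hank (10–5) — so Frank is the Condorcet winner.

Frank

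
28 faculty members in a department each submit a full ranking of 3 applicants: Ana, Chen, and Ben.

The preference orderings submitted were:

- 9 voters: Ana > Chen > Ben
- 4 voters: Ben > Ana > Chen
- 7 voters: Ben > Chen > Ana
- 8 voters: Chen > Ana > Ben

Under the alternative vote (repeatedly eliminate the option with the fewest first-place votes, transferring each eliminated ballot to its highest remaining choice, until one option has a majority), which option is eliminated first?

Round 1: Ben 11, Ana 9, Chen 8. Chen has the fewest and is eliminated.
Round 2: Ana 17, Ben 11. Ana has a majority.

Chen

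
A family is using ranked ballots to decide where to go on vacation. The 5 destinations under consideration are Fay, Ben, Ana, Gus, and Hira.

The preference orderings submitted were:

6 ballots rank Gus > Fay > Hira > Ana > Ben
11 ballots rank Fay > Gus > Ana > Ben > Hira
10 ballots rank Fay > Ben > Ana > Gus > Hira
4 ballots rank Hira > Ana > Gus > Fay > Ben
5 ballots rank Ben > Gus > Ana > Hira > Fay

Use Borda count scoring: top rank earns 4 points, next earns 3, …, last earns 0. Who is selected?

Borda scores:
  Fay: 6·3 + 11·4 + 10·4 + 4·1 + 5·0 = 106
  Ben: 6·0 + 11·1 + 10·3 + 4·0 + 5·4 = 61
  Ana: 6·1 + 11·2 + 10·2 + 4·3 + 5·2 = 70
  Gus: 6·4 + 11·3 + 10·1 + 4·2 + 5·3 = 90
  Hira: 6·2 + 11·0 + 10·0 + 4·4 + 5·1 = 33
Fay has the highest total.

Fay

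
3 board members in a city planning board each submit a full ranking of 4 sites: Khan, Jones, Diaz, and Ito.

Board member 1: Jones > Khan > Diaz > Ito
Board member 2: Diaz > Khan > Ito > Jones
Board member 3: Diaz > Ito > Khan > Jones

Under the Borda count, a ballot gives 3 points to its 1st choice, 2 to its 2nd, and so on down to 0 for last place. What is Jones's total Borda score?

3

Borda scores:
  Khan: 2 + 2 + 1 = 5
  Jones: 3 + 0 + 0 = 3
  Diaz: 1 + 3 + 3 = 7
  Ito: 0 + 1 + 2 = 3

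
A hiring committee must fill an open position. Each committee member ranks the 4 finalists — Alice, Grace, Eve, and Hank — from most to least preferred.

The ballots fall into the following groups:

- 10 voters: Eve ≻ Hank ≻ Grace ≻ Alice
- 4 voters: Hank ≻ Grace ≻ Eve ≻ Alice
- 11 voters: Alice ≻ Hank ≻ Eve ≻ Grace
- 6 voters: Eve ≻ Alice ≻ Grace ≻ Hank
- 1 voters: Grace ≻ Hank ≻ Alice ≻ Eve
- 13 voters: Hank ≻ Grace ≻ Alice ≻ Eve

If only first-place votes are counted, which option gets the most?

Hank

First-place vote totals:
  Alice: 11
  Grace: 1
  Eve: 16
  Hank: 17
Hank has the most first-place votes.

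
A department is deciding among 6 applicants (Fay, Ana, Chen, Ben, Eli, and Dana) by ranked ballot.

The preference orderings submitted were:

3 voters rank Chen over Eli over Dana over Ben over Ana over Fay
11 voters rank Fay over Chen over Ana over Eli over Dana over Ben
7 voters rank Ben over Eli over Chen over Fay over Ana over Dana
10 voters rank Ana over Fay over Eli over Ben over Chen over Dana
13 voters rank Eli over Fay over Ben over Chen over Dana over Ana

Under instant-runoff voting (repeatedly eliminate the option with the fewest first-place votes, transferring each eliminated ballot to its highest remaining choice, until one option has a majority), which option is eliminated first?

Round 1: Eli 13, Fay 11, Ana 10, Ben 7, Chen 3, Dana 0. Dana has the fewest and is eliminated.
Round 2: Eli 13, Fay 11, Ana 10, Ben 7, Chen 3. Chen has the fewest and is eliminated.
Round 3: Eli 16, Fay 11, Ana 10, Ben 7. Ben has the fewest and is eliminated.
Round 4: Eli 23, Fay 11, Ana 10. Eli has a majority.

Dana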